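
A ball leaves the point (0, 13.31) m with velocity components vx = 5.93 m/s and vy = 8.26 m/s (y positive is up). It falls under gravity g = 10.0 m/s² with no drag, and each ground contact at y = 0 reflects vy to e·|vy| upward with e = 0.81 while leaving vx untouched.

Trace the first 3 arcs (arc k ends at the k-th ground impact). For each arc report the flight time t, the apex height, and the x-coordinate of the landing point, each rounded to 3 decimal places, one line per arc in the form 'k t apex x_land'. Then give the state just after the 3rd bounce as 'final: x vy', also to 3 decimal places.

Arc 1: start y=13.310, vy=8.260 → t=2.655, apex=16.721, x_land=15.743, impact vy=-18.287
  bounce: vy ← 0.81·18.287 = 14.813
Arc 2: start y=0.000, vy=14.813 → t=2.963, apex=10.971, x_land=33.311, impact vy=-14.813
  bounce: vy ← 0.81·14.813 = 11.998
Arc 3: start y=0.000, vy=11.998 → t=2.400, apex=7.198, x_land=47.541, impact vy=-11.998
  bounce: vy ← 0.81·11.998 = 9.719

1 2.655 16.721 15.743
2 2.963 10.971 33.311
3 2.400 7.198 47.541
final: 47.541 9.719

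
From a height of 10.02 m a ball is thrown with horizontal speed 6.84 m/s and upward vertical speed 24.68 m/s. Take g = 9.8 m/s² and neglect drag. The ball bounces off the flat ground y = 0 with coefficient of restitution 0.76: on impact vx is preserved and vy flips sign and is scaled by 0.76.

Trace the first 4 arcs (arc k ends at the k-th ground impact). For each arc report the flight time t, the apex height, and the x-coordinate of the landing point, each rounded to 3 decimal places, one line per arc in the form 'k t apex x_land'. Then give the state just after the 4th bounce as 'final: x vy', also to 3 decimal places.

Arc 1: start y=10.020, vy=24.680 → t=5.414, apex=41.097, x_land=37.035, impact vy=-28.381
  bounce: vy ← 0.76·28.381 = 21.570
Arc 2: start y=0.000, vy=21.570 → t=4.402, apex=23.737, x_land=67.144, impact vy=-21.570
  bounce: vy ← 0.76·21.570 = 16.393
Arc 3: start y=0.000, vy=16.393 → t=3.346, apex=13.711, x_land=90.027, impact vy=-16.393
  bounce: vy ← 0.76·16.393 = 12.459
Arc 4: start y=0.000, vy=12.459 → t=2.543, apex=7.919, x_land=107.419, impact vy=-12.459
  bounce: vy ← 0.76·12.459 = 9.469

1 5.414 41.097 37.035
2 4.402 23.737 67.144
3 3.346 13.711 90.027
4 2.543 7.919 107.419
final: 107.419 9.469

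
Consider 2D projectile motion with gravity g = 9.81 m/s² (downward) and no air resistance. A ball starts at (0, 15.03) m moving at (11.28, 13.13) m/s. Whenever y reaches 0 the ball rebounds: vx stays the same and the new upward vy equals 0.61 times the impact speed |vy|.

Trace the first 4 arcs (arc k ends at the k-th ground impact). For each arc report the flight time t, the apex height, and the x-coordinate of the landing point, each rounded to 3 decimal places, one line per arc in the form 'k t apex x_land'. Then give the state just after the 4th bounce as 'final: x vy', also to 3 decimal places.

1 3.542 23.817 39.953
2 2.688 8.862 70.278
3 1.640 3.298 88.776
4 1.000 1.227 100.059
final: 100.059 2.993

Arc 1: start y=15.030, vy=13.130 → t=3.542, apex=23.817, x_land=39.953, impact vy=-21.617
  bounce: vy ← 0.61·21.617 = 13.186
Arc 2: start y=0.000, vy=13.186 → t=2.688, apex=8.862, x_land=70.278, impact vy=-13.186
  bounce: vy ← 0.61·13.186 = 8.044
Arc 3: start y=0.000, vy=8.044 → t=1.640, apex=3.298, x_land=88.776, impact vy=-8.044
  bounce: vy ← 0.61·8.044 = 4.907
Arc 4: start y=0.000, vy=4.907 → t=1.000, apex=1.227, x_land=100.059, impact vy=-4.907
  bounce: vy ← 0.61·4.907 = 2.993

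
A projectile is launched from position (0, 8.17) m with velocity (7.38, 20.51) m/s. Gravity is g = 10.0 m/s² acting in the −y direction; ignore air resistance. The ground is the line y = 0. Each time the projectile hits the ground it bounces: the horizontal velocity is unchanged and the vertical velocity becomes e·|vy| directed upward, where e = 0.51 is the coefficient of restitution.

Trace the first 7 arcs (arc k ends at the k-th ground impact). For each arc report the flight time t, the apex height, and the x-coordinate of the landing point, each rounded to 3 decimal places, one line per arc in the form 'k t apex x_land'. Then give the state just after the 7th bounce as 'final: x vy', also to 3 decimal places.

1 4.468 29.203 32.972
2 2.465 7.596 51.164
3 1.257 1.976 60.442
4 0.641 0.514 65.174
5 0.327 0.134 67.587
6 0.167 0.035 68.818
7 0.085 0.009 69.446
final: 69.446 0.217

Arc 1: start y=8.170, vy=20.510 → t=4.468, apex=29.203, x_land=32.972, impact vy=-24.167
  bounce: vy ← 0.51·24.167 = 12.325
Arc 2: start y=0.000, vy=12.325 → t=2.465, apex=7.596, x_land=51.164, impact vy=-12.325
  bounce: vy ← 0.51·12.325 = 6.286
Arc 3: start y=0.000, vy=6.286 → t=1.257, apex=1.976, x_land=60.442, impact vy=-6.286
  bounce: vy ← 0.51·6.286 = 3.206
Arc 4: start y=0.000, vy=3.206 → t=0.641, apex=0.514, x_land=65.174, impact vy=-3.206
  bounce: vy ← 0.51·3.206 = 1.635
Arc 5: start y=0.000, vy=1.635 → t=0.327, apex=0.134, x_land=67.587, impact vy=-1.635
  bounce: vy ← 0.51·1.635 = 0.834
Arc 6: start y=0.000, vy=0.834 → t=0.167, apex=0.035, x_land=68.818, impact vy=-0.834
  bounce: vy ← 0.51·0.834 = 0.425
Arc 7: start y=0.000, vy=0.425 → t=0.085, apex=0.009, x_land=69.446, impact vy=-0.425
  bounce: vy ← 0.51·0.425 = 0.217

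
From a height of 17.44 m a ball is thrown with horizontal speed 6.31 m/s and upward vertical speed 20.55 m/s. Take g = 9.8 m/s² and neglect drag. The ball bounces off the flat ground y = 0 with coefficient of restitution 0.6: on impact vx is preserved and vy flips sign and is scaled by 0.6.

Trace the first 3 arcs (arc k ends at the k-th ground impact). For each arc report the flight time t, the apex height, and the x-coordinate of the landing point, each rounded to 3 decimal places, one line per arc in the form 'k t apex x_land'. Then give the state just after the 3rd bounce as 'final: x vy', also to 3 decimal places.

Arc 1: start y=17.440, vy=20.550 → t=4.918, apex=38.986, x_land=31.030, impact vy=-27.643
  bounce: vy ← 0.6·27.643 = 16.586
Arc 2: start y=0.000, vy=16.586 → t=3.385, apex=14.035, x_land=52.389, impact vy=-16.586
  bounce: vy ← 0.6·16.586 = 9.951
Arc 3: start y=0.000, vy=9.951 → t=2.031, apex=5.053, x_land=65.204, impact vy=-9.951
  bounce: vy ← 0.6·9.951 = 5.971

1 4.918 38.986 31.030
2 3.385 14.035 52.389
3 2.031 5.053 65.204
final: 65.204 5.971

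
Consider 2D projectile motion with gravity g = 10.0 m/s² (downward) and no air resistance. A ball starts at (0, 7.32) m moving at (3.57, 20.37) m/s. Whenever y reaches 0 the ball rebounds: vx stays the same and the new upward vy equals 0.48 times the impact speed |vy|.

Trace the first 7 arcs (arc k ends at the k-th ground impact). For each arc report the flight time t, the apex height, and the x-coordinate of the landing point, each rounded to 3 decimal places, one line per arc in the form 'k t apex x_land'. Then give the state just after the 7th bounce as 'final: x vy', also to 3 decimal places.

1 4.406 28.067 15.730
2 2.274 6.467 23.850
3 1.092 1.490 27.748
4 0.524 0.343 29.619
5 0.252 0.079 30.517
6 0.121 0.018 30.948
7 0.058 0.004 31.155
final: 31.155 0.139

Arc 1: start y=7.320, vy=20.370 → t=4.406, apex=28.067, x_land=15.730, impact vy=-23.693
  bounce: vy ← 0.48·23.693 = 11.372
Arc 2: start y=0.000, vy=11.372 → t=2.274, apex=6.467, x_land=23.850, impact vy=-11.372
  bounce: vy ← 0.48·11.372 = 5.459
Arc 3: start y=0.000, vy=5.459 → t=1.092, apex=1.490, x_land=27.748, impact vy=-5.459
  bounce: vy ← 0.48·5.459 = 2.620
Arc 4: start y=0.000, vy=2.620 → t=0.524, apex=0.343, x_land=29.619, impact vy=-2.620
  bounce: vy ← 0.48·2.620 = 1.258
Arc 5: start y=0.000, vy=1.258 → t=0.252, apex=0.079, x_land=30.517, impact vy=-1.258
  bounce: vy ← 0.48·1.258 = 0.604
Arc 6: start y=0.000, vy=0.604 → t=0.121, apex=0.018, x_land=30.948, impact vy=-0.604
  bounce: vy ← 0.48·0.604 = 0.290
Arc 7: start y=0.000, vy=0.290 → t=0.058, apex=0.004, x_land=31.155, impact vy=-0.290
  bounce: vy ← 0.48·0.290 = 0.139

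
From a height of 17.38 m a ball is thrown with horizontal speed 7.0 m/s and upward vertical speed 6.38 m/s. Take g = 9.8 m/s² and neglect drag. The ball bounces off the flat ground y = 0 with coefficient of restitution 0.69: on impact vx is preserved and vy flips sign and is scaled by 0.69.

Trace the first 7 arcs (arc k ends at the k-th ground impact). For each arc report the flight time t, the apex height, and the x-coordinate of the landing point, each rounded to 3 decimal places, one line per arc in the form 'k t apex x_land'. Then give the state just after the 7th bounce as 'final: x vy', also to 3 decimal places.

Arc 1: start y=17.380, vy=6.380 → t=2.644, apex=19.457, x_land=18.506, impact vy=-19.528
  bounce: vy ← 0.69·19.528 = 13.474
Arc 2: start y=0.000, vy=13.474 → t=2.750, apex=9.263, x_land=37.755, impact vy=-13.474
  bounce: vy ← 0.69·13.474 = 9.297
Arc 3: start y=0.000, vy=9.297 → t=1.897, apex=4.410, x_land=51.037, impact vy=-9.297
  bounce: vy ← 0.69·9.297 = 6.415
Arc 4: start y=0.000, vy=6.415 → t=1.309, apex=2.100, x_land=60.202, impact vy=-6.415
  bounce: vy ← 0.69·6.415 = 4.426
Arc 5: start y=0.000, vy=4.426 → t=0.903, apex=1.000, x_land=66.525, impact vy=-4.426
  bounce: vy ← 0.69·4.426 = 3.054
Arc 6: start y=0.000, vy=3.054 → t=0.623, apex=0.476, x_land=70.889, impact vy=-3.054
  bounce: vy ← 0.69·3.054 = 2.107
Arc 7: start y=0.000, vy=2.107 → t=0.430, apex=0.227, x_land=73.899, impact vy=-2.107
  bounce: vy ← 0.69·2.107 = 1.454

1 2.644 19.457 18.506
2 2.750 9.263 37.755
3 1.897 4.410 51.037
4 1.309 2.100 60.202
5 0.903 1.000 66.525
6 0.623 0.476 70.889
7 0.430 0.227 73.899
final: 73.899 1.454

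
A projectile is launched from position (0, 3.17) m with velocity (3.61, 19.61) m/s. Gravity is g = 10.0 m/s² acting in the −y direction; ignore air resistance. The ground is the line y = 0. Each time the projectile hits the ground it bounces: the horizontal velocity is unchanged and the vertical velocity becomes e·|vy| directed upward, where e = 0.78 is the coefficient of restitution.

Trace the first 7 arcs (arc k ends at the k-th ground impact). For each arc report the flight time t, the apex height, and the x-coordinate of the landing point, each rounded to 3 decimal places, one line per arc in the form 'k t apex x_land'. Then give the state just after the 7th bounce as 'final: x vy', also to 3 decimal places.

Arc 1: start y=3.170, vy=19.610 → t=4.077, apex=22.398, x_land=14.720, impact vy=-21.165
  bounce: vy ← 0.78·21.165 = 16.509
Arc 2: start y=0.000, vy=16.509 → t=3.302, apex=13.627, x_land=26.639, impact vy=-16.509
  bounce: vy ← 0.78·16.509 = 12.877
Arc 3: start y=0.000, vy=12.877 → t=2.575, apex=8.290, x_land=35.936, impact vy=-12.877
  bounce: vy ← 0.78·12.877 = 10.044
Arc 4: start y=0.000, vy=10.044 → t=2.009, apex=5.044, x_land=43.188, impact vy=-10.044
  bounce: vy ← 0.78·10.044 = 7.834
Arc 5: start y=0.000, vy=7.834 → t=1.567, apex=3.069, x_land=48.844, impact vy=-7.834
  bounce: vy ← 0.78·7.834 = 6.111
Arc 6: start y=0.000, vy=6.111 → t=1.222, apex=1.867, x_land=53.256, impact vy=-6.111
  bounce: vy ← 0.78·6.111 = 4.766
Arc 7: start y=0.000, vy=4.766 → t=0.953, apex=1.136, x_land=56.697, impact vy=-4.766
  bounce: vy ← 0.78·4.766 = 3.718

1 4.077 22.398 14.720
2 3.302 13.627 26.639
3 2.575 8.290 35.936
4 2.009 5.044 43.188
5 1.567 3.069 48.844
6 1.222 1.867 53.256
7 0.953 1.136 56.697
final: 56.697 3.718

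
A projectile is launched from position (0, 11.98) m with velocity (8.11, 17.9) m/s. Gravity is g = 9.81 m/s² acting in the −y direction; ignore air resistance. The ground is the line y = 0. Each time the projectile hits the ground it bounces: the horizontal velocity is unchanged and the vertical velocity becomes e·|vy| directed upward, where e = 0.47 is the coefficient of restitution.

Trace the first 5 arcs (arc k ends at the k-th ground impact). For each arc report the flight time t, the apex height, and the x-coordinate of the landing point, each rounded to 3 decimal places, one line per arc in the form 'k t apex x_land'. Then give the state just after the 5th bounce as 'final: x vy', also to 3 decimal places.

Arc 1: start y=11.980, vy=17.900 → t=4.227, apex=28.311, x_land=34.282, impact vy=-23.568
  bounce: vy ← 0.47·23.568 = 11.077
Arc 2: start y=0.000, vy=11.077 → t=2.258, apex=6.254, x_land=52.597, impact vy=-11.077
  bounce: vy ← 0.47·11.077 = 5.206
Arc 3: start y=0.000, vy=5.206 → t=1.061, apex=1.381, x_land=61.205, impact vy=-5.206
  bounce: vy ← 0.47·5.206 = 2.447
Arc 4: start y=0.000, vy=2.447 → t=0.499, apex=0.305, x_land=65.251, impact vy=-2.447
  bounce: vy ← 0.47·2.447 = 1.150
Arc 5: start y=0.000, vy=1.150 → t=0.234, apex=0.067, x_land=67.152, impact vy=-1.150
  bounce: vy ← 0.47·1.150 = 0.541

1 4.227 28.311 34.282
2 2.258 6.254 52.597
3 1.061 1.381 61.205
4 0.499 0.305 65.251
5 0.234 0.067 67.152
final: 67.152 0.541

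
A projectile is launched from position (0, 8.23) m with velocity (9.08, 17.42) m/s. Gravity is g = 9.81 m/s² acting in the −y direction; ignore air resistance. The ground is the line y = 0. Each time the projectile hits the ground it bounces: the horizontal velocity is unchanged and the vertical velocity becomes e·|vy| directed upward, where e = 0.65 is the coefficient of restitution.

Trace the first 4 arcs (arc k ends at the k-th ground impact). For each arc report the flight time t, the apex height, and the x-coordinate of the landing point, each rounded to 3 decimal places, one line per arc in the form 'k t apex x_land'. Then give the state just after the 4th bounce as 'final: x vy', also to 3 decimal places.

1 3.974 23.697 36.081
2 2.857 10.012 62.026
3 1.857 4.230 78.891
4 1.207 1.787 89.852
final: 89.852 3.849

Arc 1: start y=8.230, vy=17.420 → t=3.974, apex=23.697, x_land=36.081, impact vy=-21.562
  bounce: vy ← 0.65·21.562 = 14.015
Arc 2: start y=0.000, vy=14.015 → t=2.857, apex=10.012, x_land=62.026, impact vy=-14.015
  bounce: vy ← 0.65·14.015 = 9.110
Arc 3: start y=0.000, vy=9.110 → t=1.857, apex=4.230, x_land=78.891, impact vy=-9.110
  bounce: vy ← 0.65·9.110 = 5.922
Arc 4: start y=0.000, vy=5.922 → t=1.207, apex=1.787, x_land=89.852, impact vy=-5.922
  bounce: vy ← 0.65·5.922 = 3.849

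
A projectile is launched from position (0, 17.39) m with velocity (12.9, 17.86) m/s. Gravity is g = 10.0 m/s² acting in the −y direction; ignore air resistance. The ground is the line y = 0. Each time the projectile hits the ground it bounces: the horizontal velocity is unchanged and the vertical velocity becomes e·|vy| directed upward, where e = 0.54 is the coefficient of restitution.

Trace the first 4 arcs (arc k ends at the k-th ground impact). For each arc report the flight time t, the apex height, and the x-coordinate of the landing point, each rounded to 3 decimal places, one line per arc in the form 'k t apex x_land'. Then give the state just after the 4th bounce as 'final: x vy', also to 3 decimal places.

1 4.368 33.339 56.350
2 2.789 9.722 92.325
3 1.506 2.835 111.752
4 0.813 0.827 122.242
final: 122.242 2.196

Arc 1: start y=17.390, vy=17.860 → t=4.368, apex=33.339, x_land=56.350, impact vy=-25.822
  bounce: vy ← 0.54·25.822 = 13.944
Arc 2: start y=0.000, vy=13.944 → t=2.789, apex=9.722, x_land=92.325, impact vy=-13.944
  bounce: vy ← 0.54·13.944 = 7.530
Arc 3: start y=0.000, vy=7.530 → t=1.506, apex=2.835, x_land=111.752, impact vy=-7.530
  bounce: vy ← 0.54·7.530 = 4.066
Arc 4: start y=0.000, vy=4.066 → t=0.813, apex=0.827, x_land=122.242, impact vy=-4.066
  bounce: vy ← 0.54·4.066 = 2.196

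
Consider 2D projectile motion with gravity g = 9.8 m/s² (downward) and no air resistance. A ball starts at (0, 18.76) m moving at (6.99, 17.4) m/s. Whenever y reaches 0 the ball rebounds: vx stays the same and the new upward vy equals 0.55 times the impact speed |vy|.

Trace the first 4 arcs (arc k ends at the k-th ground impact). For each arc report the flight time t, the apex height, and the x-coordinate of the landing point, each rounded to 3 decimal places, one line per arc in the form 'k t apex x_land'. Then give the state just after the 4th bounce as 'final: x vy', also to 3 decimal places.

Arc 1: start y=18.760, vy=17.400 → t=4.418, apex=34.207, x_land=30.880, impact vy=-25.893
  bounce: vy ← 0.55·25.893 = 14.241
Arc 2: start y=0.000, vy=14.241 → t=2.906, apex=10.348, x_land=51.195, impact vy=-14.241
  bounce: vy ← 0.55·14.241 = 7.833
Arc 3: start y=0.000, vy=7.833 → t=1.599, apex=3.130, x_land=62.369, impact vy=-7.833
  bounce: vy ← 0.55·7.833 = 4.308
Arc 4: start y=0.000, vy=4.308 → t=0.879, apex=0.947, x_land=68.514, impact vy=-4.308
  bounce: vy ← 0.55·4.308 = 2.369

1 4.418 34.207 30.880
2 2.906 10.348 51.195
3 1.599 3.130 62.369
4 0.879 0.947 68.514
final: 68.514 2.369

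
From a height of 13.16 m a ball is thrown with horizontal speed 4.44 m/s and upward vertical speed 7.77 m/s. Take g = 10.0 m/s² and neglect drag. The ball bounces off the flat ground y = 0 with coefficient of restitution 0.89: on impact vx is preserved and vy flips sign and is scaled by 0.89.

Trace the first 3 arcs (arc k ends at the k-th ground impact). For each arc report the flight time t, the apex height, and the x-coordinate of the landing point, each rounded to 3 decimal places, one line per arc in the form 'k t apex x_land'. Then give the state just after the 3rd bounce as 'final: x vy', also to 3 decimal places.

1 2.576 16.179 11.437
2 3.202 12.815 25.653
3 2.850 10.151 38.306
final: 38.306 12.681

Arc 1: start y=13.160, vy=7.770 → t=2.576, apex=16.179, x_land=11.437, impact vy=-17.988
  bounce: vy ← 0.89·17.988 = 16.009
Arc 2: start y=0.000, vy=16.009 → t=3.202, apex=12.815, x_land=25.653, impact vy=-16.009
  bounce: vy ← 0.89·16.009 = 14.248
Arc 3: start y=0.000, vy=14.248 → t=2.850, apex=10.151, x_land=38.306, impact vy=-14.248
  bounce: vy ← 0.89·14.248 = 12.681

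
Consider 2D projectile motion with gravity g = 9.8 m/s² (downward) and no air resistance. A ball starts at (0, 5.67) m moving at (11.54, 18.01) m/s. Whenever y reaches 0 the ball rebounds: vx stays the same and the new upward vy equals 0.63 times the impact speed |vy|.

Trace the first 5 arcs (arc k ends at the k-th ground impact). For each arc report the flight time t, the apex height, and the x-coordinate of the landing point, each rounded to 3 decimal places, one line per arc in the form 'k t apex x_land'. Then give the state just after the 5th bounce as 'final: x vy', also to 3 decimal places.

1 3.967 22.219 45.781
2 2.683 8.819 76.744
3 1.690 3.500 96.251
4 1.065 1.389 108.540
5 0.671 0.551 116.282
final: 116.282 2.071

Arc 1: start y=5.670, vy=18.010 → t=3.967, apex=22.219, x_land=45.781, impact vy=-20.868
  bounce: vy ← 0.63·20.868 = 13.147
Arc 2: start y=0.000, vy=13.147 → t=2.683, apex=8.819, x_land=76.744, impact vy=-13.147
  bounce: vy ← 0.63·13.147 = 8.283
Arc 3: start y=0.000, vy=8.283 → t=1.690, apex=3.500, x_land=96.251, impact vy=-8.283
  bounce: vy ← 0.63·8.283 = 5.218
Arc 4: start y=0.000, vy=5.218 → t=1.065, apex=1.389, x_land=108.540, impact vy=-5.218
  bounce: vy ← 0.63·5.218 = 3.287
Arc 5: start y=0.000, vy=3.287 → t=0.671, apex=0.551, x_land=116.282, impact vy=-3.287
  bounce: vy ← 0.63·3.287 = 2.071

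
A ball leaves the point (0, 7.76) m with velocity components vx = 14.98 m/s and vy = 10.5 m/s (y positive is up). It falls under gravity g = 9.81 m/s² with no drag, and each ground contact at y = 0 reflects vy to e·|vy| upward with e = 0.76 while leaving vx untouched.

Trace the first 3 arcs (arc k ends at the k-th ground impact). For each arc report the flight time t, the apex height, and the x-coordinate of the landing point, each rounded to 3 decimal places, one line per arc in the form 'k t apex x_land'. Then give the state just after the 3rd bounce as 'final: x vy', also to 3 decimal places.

Arc 1: start y=7.760, vy=10.500 → t=2.722, apex=13.379, x_land=40.774, impact vy=-16.202
  bounce: vy ← 0.76·16.202 = 12.313
Arc 2: start y=0.000, vy=12.313 → t=2.510, apex=7.728, x_land=78.380, impact vy=-12.313
  bounce: vy ← 0.76·12.313 = 9.358
Arc 3: start y=0.000, vy=9.358 → t=1.908, apex=4.464, x_land=106.960, impact vy=-9.358
  bounce: vy ← 0.76·9.358 = 7.112

1 2.722 13.379 40.774
2 2.510 7.728 78.380
3 1.908 4.464 106.960
final: 106.960 7.112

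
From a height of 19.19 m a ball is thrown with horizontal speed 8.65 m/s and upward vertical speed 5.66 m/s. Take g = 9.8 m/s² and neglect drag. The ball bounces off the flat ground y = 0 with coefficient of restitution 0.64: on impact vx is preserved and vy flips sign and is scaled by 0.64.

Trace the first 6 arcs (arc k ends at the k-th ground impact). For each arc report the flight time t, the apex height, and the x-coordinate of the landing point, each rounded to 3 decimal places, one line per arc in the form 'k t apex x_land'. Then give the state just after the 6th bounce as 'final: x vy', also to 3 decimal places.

Arc 1: start y=19.190, vy=5.660 → t=2.639, apex=20.824, x_land=22.828, impact vy=-20.203
  bounce: vy ← 0.64·20.203 = 12.930
Arc 2: start y=0.000, vy=12.930 → t=2.639, apex=8.530, x_land=45.653, impact vy=-12.930
  bounce: vy ← 0.64·12.930 = 8.275
Arc 3: start y=0.000, vy=8.275 → t=1.689, apex=3.494, x_land=60.261, impact vy=-8.275
  bounce: vy ← 0.64·8.275 = 5.296
Arc 4: start y=0.000, vy=5.296 → t=1.081, apex=1.431, x_land=69.611, impact vy=-5.296
  bounce: vy ← 0.64·5.296 = 3.389
Arc 5: start y=0.000, vy=3.389 → t=0.692, apex=0.586, x_land=75.594, impact vy=-3.389
  bounce: vy ← 0.64·3.389 = 2.169
Arc 6: start y=0.000, vy=2.169 → t=0.443, apex=0.240, x_land=79.424, impact vy=-2.169
  bounce: vy ← 0.64·2.169 = 1.388

1 2.639 20.824 22.828
2 2.639 8.530 45.653
3 1.689 3.494 60.261
4 1.081 1.431 69.611
5 0.692 0.586 75.594
6 0.443 0.240 79.424
final: 79.424 1.388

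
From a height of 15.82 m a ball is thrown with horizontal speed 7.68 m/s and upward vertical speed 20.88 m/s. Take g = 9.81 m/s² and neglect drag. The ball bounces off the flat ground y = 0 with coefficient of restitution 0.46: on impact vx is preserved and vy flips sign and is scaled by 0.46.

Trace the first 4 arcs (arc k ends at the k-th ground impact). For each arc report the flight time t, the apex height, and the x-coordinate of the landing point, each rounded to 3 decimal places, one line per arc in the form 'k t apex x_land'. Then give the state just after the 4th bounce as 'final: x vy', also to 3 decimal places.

Arc 1: start y=15.820, vy=20.880 → t=4.913, apex=38.041, x_land=37.734, impact vy=-27.320
  bounce: vy ← 0.46·27.320 = 12.567
Arc 2: start y=0.000, vy=12.567 → t=2.562, apex=8.049, x_land=57.411, impact vy=-12.567
  bounce: vy ← 0.46·12.567 = 5.781
Arc 3: start y=0.000, vy=5.781 → t=1.179, apex=1.703, x_land=66.462, impact vy=-5.781
  bounce: vy ← 0.46·5.781 = 2.659
Arc 4: start y=0.000, vy=2.659 → t=0.542, apex=0.360, x_land=70.626, impact vy=-2.659
  bounce: vy ← 0.46·2.659 = 1.223

1 4.913 38.041 37.734
2 2.562 8.049 57.411
3 1.179 1.703 66.462
4 0.542 0.360 70.626
final: 70.626 1.223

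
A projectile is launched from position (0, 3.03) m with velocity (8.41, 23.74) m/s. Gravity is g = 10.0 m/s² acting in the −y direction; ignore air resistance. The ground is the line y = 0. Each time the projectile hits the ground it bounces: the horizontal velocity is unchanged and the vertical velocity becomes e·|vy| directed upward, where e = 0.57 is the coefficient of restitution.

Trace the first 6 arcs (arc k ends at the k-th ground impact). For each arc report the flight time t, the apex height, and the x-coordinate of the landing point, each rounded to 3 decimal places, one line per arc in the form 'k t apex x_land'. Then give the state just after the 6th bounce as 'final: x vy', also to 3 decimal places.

1 4.872 31.209 40.977
2 2.848 10.140 64.930
3 1.623 3.294 78.583
4 0.925 1.070 86.365
5 0.527 0.348 90.801
6 0.301 0.113 93.329
final: 93.329 0.857

Arc 1: start y=3.030, vy=23.740 → t=4.872, apex=31.209, x_land=40.977, impact vy=-24.984
  bounce: vy ← 0.57·24.984 = 14.241
Arc 2: start y=0.000, vy=14.241 → t=2.848, apex=10.140, x_land=64.930, impact vy=-14.241
  bounce: vy ← 0.57·14.241 = 8.117
Arc 3: start y=0.000, vy=8.117 → t=1.623, apex=3.294, x_land=78.583, impact vy=-8.117
  bounce: vy ← 0.57·8.117 = 4.627
Arc 4: start y=0.000, vy=4.627 → t=0.925, apex=1.070, x_land=86.365, impact vy=-4.627
  bounce: vy ← 0.57·4.627 = 2.637
Arc 5: start y=0.000, vy=2.637 → t=0.527, apex=0.348, x_land=90.801, impact vy=-2.637
  bounce: vy ← 0.57·2.637 = 1.503
Arc 6: start y=0.000, vy=1.503 → t=0.301, apex=0.113, x_land=93.329, impact vy=-1.503
  bounce: vy ← 0.57·1.503 = 0.857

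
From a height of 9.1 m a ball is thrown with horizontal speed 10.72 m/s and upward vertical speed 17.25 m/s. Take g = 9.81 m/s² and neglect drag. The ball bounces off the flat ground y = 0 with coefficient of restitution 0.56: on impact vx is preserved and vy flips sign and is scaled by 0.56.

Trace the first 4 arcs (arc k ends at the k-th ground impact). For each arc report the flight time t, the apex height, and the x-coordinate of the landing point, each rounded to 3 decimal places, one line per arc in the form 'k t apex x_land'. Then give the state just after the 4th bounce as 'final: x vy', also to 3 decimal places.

Arc 1: start y=9.100, vy=17.250 → t=3.983, apex=24.266, x_land=42.694, impact vy=-21.820
  bounce: vy ← 0.56·21.820 = 12.219
Arc 2: start y=0.000, vy=12.219 → t=2.491, apex=7.610, x_land=69.399, impact vy=-12.219
  bounce: vy ← 0.56·12.219 = 6.843
Arc 3: start y=0.000, vy=6.843 → t=1.395, apex=2.386, x_land=84.354, impact vy=-6.843
  bounce: vy ← 0.56·6.843 = 3.832
Arc 4: start y=0.000, vy=3.832 → t=0.781, apex=0.748, x_land=92.729, impact vy=-3.832
  bounce: vy ← 0.56·3.832 = 2.146

1 3.983 24.266 42.694
2 2.491 7.610 69.399
3 1.395 2.386 84.354
4 0.781 0.748 92.729
final: 92.729 2.146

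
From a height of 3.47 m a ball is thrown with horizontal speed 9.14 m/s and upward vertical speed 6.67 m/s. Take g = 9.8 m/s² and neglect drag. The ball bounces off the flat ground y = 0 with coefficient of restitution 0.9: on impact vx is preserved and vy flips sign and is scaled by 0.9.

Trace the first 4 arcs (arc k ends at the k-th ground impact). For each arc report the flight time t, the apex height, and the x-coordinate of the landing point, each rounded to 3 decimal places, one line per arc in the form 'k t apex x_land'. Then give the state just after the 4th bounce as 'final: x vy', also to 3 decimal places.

Arc 1: start y=3.470, vy=6.670 → t=1.763, apex=5.740, x_land=16.113, impact vy=-10.607
  bounce: vy ← 0.9·10.607 = 9.546
Arc 2: start y=0.000, vy=9.546 → t=1.948, apex=4.649, x_land=33.919, impact vy=-9.546
  bounce: vy ← 0.9·9.546 = 8.591
Arc 3: start y=0.000, vy=8.591 → t=1.753, apex=3.766, x_land=49.945, impact vy=-8.591
  bounce: vy ← 0.9·8.591 = 7.732
Arc 4: start y=0.000, vy=7.732 → t=1.578, apex=3.050, x_land=64.368, impact vy=-7.732
  bounce: vy ← 0.9·7.732 = 6.959

1 1.763 5.740 16.113
2 1.948 4.649 33.919
3 1.753 3.766 49.945
4 1.578 3.050 64.368
final: 64.368 6.959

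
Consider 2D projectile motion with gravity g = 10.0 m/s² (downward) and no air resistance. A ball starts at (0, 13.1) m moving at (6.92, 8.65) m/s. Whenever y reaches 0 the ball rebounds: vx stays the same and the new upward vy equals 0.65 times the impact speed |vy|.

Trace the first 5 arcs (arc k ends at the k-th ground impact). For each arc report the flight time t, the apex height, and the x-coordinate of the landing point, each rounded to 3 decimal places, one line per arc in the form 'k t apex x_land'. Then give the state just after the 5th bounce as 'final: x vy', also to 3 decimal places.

Arc 1: start y=13.100, vy=8.650 → t=2.700, apex=16.841, x_land=18.686, impact vy=-18.353
  bounce: vy ← 0.65·18.353 = 11.929
Arc 2: start y=0.000, vy=11.929 → t=2.386, apex=7.115, x_land=35.196, impact vy=-11.929
  bounce: vy ← 0.65·11.929 = 7.754
Arc 3: start y=0.000, vy=7.754 → t=1.551, apex=3.006, x_land=45.928, impact vy=-7.754
  bounce: vy ← 0.65·7.754 = 5.040
Arc 4: start y=0.000, vy=5.040 → t=1.008, apex=1.270, x_land=52.903, impact vy=-5.040
  bounce: vy ← 0.65·5.040 = 3.276
Arc 5: start y=0.000, vy=3.276 → t=0.655, apex=0.537, x_land=57.437, impact vy=-3.276
  bounce: vy ← 0.65·3.276 = 2.129

1 2.700 16.841 18.686
2 2.386 7.115 35.196
3 1.551 3.006 45.928
4 1.008 1.270 52.903
5 0.655 0.537 57.437
final: 57.437 2.129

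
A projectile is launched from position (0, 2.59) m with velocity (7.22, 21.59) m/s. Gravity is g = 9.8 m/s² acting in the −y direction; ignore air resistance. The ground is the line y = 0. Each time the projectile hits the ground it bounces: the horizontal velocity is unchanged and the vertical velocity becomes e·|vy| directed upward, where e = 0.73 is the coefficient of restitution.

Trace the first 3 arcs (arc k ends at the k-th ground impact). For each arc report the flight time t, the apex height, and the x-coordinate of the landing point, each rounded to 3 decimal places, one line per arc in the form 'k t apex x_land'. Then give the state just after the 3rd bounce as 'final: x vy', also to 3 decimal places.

Arc 1: start y=2.590, vy=21.590 → t=4.523, apex=26.372, x_land=32.656, impact vy=-22.735
  bounce: vy ← 0.73·22.735 = 16.597
Arc 2: start y=0.000, vy=16.597 → t=3.387, apex=14.054, x_land=57.111, impact vy=-16.597
  bounce: vy ← 0.73·16.597 = 12.116
Arc 3: start y=0.000, vy=12.116 → t=2.473, apex=7.489, x_land=74.963, impact vy=-12.116
  bounce: vy ← 0.73·12.116 = 8.844

1 4.523 26.372 32.656
2 3.387 14.054 57.111
3 2.473 7.489 74.963
final: 74.963 8.844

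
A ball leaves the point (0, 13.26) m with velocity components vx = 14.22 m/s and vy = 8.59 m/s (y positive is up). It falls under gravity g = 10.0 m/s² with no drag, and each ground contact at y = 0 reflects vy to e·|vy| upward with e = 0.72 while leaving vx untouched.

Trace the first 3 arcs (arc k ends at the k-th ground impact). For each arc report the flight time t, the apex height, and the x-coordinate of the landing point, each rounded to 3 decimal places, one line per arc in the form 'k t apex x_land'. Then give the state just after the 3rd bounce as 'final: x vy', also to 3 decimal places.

Arc 1: start y=13.260, vy=8.590 → t=2.700, apex=16.949, x_land=38.396, impact vy=-18.412
  bounce: vy ← 0.72·18.412 = 13.256
Arc 2: start y=0.000, vy=13.256 → t=2.651, apex=8.787, x_land=76.097, impact vy=-13.256
  bounce: vy ← 0.72·13.256 = 9.545
Arc 3: start y=0.000, vy=9.545 → t=1.909, apex=4.555, x_land=103.242, impact vy=-9.545
  bounce: vy ← 0.72·9.545 = 6.872

1 2.700 16.949 38.396
2 2.651 8.787 76.097
3 1.909 4.555 103.242
final: 103.242 6.872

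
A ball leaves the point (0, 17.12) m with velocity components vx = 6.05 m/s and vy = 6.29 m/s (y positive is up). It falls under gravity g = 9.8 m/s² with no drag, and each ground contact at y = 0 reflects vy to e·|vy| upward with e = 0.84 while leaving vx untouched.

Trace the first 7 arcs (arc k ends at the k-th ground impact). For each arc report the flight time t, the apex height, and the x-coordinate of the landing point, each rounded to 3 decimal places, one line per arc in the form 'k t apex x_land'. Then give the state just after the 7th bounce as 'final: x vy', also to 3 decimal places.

1 2.618 19.139 15.840
2 3.320 13.504 35.927
3 2.789 9.529 52.800
4 2.343 6.723 66.974
5 1.968 4.744 78.880
6 1.653 3.347 88.881
7 1.389 2.362 97.282
final: 97.282 5.715

Arc 1: start y=17.120, vy=6.290 → t=2.618, apex=19.139, x_land=15.840, impact vy=-19.368
  bounce: vy ← 0.84·19.368 = 16.269
Arc 2: start y=0.000, vy=16.269 → t=3.320, apex=13.504, x_land=35.927, impact vy=-16.269
  bounce: vy ← 0.84·16.269 = 13.666
Arc 3: start y=0.000, vy=13.666 → t=2.789, apex=9.529, x_land=52.800, impact vy=-13.666
  bounce: vy ← 0.84·13.666 = 11.479
Arc 4: start y=0.000, vy=11.479 → t=2.343, apex=6.723, x_land=66.974, impact vy=-11.479
  bounce: vy ← 0.84·11.479 = 9.643
Arc 5: start y=0.000, vy=9.643 → t=1.968, apex=4.744, x_land=78.880, impact vy=-9.643
  bounce: vy ← 0.84·9.643 = 8.100
Arc 6: start y=0.000, vy=8.100 → t=1.653, apex=3.347, x_land=88.881, impact vy=-8.100
  bounce: vy ← 0.84·8.100 = 6.804
Arc 7: start y=0.000, vy=6.804 → t=1.389, apex=2.362, x_land=97.282, impact vy=-6.804
  bounce: vy ← 0.84·6.804 = 5.715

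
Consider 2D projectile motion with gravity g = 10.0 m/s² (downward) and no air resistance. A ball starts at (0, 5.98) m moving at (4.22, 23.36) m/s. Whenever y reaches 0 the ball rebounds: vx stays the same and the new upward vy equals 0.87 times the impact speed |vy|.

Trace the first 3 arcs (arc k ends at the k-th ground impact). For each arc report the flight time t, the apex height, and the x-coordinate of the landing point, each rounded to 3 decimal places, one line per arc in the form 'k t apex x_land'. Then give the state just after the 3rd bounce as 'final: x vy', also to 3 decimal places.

1 4.915 33.264 20.743
2 4.488 25.178 39.682
3 3.905 19.057 56.159
final: 56.159 16.985

Arc 1: start y=5.980, vy=23.360 → t=4.915, apex=33.264, x_land=20.743, impact vy=-25.793
  bounce: vy ← 0.87·25.793 = 22.440
Arc 2: start y=0.000, vy=22.440 → t=4.488, apex=25.178, x_land=39.682, impact vy=-22.440
  bounce: vy ← 0.87·22.440 = 19.523
Arc 3: start y=0.000, vy=19.523 → t=3.905, apex=19.057, x_land=56.159, impact vy=-19.523
  bounce: vy ← 0.87·19.523 = 16.985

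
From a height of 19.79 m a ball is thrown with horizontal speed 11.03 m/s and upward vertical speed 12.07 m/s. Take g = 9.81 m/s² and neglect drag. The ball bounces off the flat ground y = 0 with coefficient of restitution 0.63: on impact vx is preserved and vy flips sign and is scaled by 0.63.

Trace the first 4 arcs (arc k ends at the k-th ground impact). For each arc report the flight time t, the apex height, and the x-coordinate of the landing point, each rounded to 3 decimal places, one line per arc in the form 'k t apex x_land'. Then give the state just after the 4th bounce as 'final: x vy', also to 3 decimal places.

1 3.586 27.215 39.552
2 2.968 10.802 72.289
3 1.870 4.287 92.913
4 1.178 1.702 105.906
final: 105.906 3.640

Arc 1: start y=19.790, vy=12.070 → t=3.586, apex=27.215, x_land=39.552, impact vy=-23.108
  bounce: vy ← 0.63·23.108 = 14.558
Arc 2: start y=0.000, vy=14.558 → t=2.968, apex=10.802, x_land=72.289, impact vy=-14.558
  bounce: vy ← 0.63·14.558 = 9.171
Arc 3: start y=0.000, vy=9.171 → t=1.870, apex=4.287, x_land=92.913, impact vy=-9.171
  bounce: vy ← 0.63·9.171 = 5.778
Arc 4: start y=0.000, vy=5.778 → t=1.178, apex=1.702, x_land=105.906, impact vy=-5.778
  bounce: vy ← 0.63·5.778 = 3.640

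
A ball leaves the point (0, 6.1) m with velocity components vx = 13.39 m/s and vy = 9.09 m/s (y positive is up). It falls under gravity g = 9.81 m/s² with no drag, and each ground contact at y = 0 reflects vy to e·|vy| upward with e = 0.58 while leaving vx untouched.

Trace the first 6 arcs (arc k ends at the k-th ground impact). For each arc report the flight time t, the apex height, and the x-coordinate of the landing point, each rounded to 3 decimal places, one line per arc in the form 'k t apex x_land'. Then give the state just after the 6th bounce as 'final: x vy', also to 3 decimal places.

1 2.377 10.311 31.821
2 1.682 3.469 54.342
3 0.975 1.167 67.404
4 0.566 0.393 74.980
5 0.328 0.132 79.374
6 0.190 0.044 81.922
final: 81.922 0.541

Arc 1: start y=6.100, vy=9.090 → t=2.377, apex=10.311, x_land=31.821, impact vy=-14.224
  bounce: vy ← 0.58·14.224 = 8.250
Arc 2: start y=0.000, vy=8.250 → t=1.682, apex=3.469, x_land=54.342, impact vy=-8.250
  bounce: vy ← 0.58·8.250 = 4.785
Arc 3: start y=0.000, vy=4.785 → t=0.975, apex=1.167, x_land=67.404, impact vy=-4.785
  bounce: vy ← 0.58·4.785 = 2.775
Arc 4: start y=0.000, vy=2.775 → t=0.566, apex=0.393, x_land=74.980, impact vy=-2.775
  bounce: vy ← 0.58·2.775 = 1.610
Arc 5: start y=0.000, vy=1.610 → t=0.328, apex=0.132, x_land=79.374, impact vy=-1.610
  bounce: vy ← 0.58·1.610 = 0.934
Arc 6: start y=0.000, vy=0.934 → t=0.190, apex=0.044, x_land=81.922, impact vy=-0.934
  bounce: vy ← 0.58·0.934 = 0.541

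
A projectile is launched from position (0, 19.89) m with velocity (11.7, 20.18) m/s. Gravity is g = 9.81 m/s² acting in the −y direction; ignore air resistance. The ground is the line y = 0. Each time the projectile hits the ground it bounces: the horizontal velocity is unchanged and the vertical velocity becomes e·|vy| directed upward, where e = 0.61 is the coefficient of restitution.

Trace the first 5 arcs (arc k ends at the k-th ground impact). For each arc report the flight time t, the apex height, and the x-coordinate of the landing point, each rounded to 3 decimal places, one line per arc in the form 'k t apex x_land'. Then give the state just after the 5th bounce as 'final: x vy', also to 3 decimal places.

Arc 1: start y=19.890, vy=20.180 → t=4.936, apex=40.646, x_land=57.748, impact vy=-28.240
  bounce: vy ← 0.61·28.240 = 17.226
Arc 2: start y=0.000, vy=17.226 → t=3.512, apex=15.124, x_land=98.838, impact vy=-17.226
  bounce: vy ← 0.61·17.226 = 10.508
Arc 3: start y=0.000, vy=10.508 → t=2.142, apex=5.628, x_land=123.903, impact vy=-10.508
  bounce: vy ← 0.61·10.508 = 6.410
Arc 4: start y=0.000, vy=6.410 → t=1.307, apex=2.094, x_land=139.192, impact vy=-6.410
  bounce: vy ← 0.61·6.410 = 3.910
Arc 5: start y=0.000, vy=3.910 → t=0.797, apex=0.779, x_land=148.519, impact vy=-3.910
  bounce: vy ← 0.61·3.910 = 2.385

1 4.936 40.646 57.748
2 3.512 15.124 98.838
3 2.142 5.628 123.903
4 1.307 2.094 139.192
5 0.797 0.779 148.519
final: 148.519 2.385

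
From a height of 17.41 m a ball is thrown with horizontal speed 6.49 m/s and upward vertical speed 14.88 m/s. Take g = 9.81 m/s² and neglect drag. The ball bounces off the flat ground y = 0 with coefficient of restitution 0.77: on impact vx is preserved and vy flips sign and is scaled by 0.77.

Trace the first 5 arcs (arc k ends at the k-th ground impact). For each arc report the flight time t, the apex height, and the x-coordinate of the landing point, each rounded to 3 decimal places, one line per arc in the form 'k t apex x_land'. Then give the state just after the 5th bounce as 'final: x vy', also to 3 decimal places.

1 3.936 28.695 25.542
2 3.725 17.013 49.716
3 2.868 10.087 68.330
4 2.208 5.981 82.663
5 1.701 3.546 93.699
final: 93.699 6.423

Arc 1: start y=17.410, vy=14.880 → t=3.936, apex=28.695, x_land=25.542, impact vy=-23.728
  bounce: vy ← 0.77·23.728 = 18.270
Arc 2: start y=0.000, vy=18.270 → t=3.725, apex=17.013, x_land=49.716, impact vy=-18.270
  bounce: vy ← 0.77·18.270 = 14.068
Arc 3: start y=0.000, vy=14.068 → t=2.868, apex=10.087, x_land=68.330, impact vy=-14.068
  bounce: vy ← 0.77·14.068 = 10.832
Arc 4: start y=0.000, vy=10.832 → t=2.208, apex=5.981, x_land=82.663, impact vy=-10.832
  bounce: vy ← 0.77·10.832 = 8.341
Arc 5: start y=0.000, vy=8.341 → t=1.701, apex=3.546, x_land=93.699, impact vy=-8.341
  bounce: vy ← 0.77·8.341 = 6.423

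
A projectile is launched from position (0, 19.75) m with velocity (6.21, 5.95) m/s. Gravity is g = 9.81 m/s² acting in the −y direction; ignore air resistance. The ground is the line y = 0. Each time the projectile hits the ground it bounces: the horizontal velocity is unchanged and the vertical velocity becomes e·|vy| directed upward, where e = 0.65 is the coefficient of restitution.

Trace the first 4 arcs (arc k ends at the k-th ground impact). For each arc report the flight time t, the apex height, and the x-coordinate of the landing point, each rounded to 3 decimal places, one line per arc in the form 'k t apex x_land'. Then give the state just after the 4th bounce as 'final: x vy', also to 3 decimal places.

1 2.703 21.554 16.784
2 2.725 9.107 33.708
3 1.771 3.848 44.708
4 1.151 1.626 51.858
final: 51.858 3.671

Arc 1: start y=19.750, vy=5.950 → t=2.703, apex=21.554, x_land=16.784, impact vy=-20.564
  bounce: vy ← 0.65·20.564 = 13.367
Arc 2: start y=0.000, vy=13.367 → t=2.725, apex=9.107, x_land=33.708, impact vy=-13.367
  bounce: vy ← 0.65·13.367 = 8.688
Arc 3: start y=0.000, vy=8.688 → t=1.771, apex=3.848, x_land=44.708, impact vy=-8.688
  bounce: vy ← 0.65·8.688 = 5.648
Arc 4: start y=0.000, vy=5.648 → t=1.151, apex=1.626, x_land=51.858, impact vy=-5.648
  bounce: vy ← 0.65·5.648 = 3.671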